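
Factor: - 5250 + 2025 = - 3^1 * 5^2 * 43^1 =-3225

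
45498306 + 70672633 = 116170939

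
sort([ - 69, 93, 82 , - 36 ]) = [ - 69,-36, 82,93 ]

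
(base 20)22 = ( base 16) 2A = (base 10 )42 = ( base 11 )39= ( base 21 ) 20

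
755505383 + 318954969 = 1074460352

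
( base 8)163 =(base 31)3m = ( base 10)115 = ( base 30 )3P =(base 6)311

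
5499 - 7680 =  - 2181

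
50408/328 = 153 + 28/41= 153.68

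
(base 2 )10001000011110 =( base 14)327C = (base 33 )80M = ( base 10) 8734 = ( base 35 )74J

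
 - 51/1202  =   - 1 + 1151/1202 = - 0.04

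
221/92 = 2  +  37/92=2.40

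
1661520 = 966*1720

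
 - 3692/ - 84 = 43 +20/21 = 43.95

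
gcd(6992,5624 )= 152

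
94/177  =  94/177 = 0.53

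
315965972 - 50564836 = 265401136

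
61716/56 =15429/14 = 1102.07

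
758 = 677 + 81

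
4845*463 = 2243235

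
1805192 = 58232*31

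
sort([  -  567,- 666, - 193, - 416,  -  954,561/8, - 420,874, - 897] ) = [ - 954 ,  -  897 , - 666,-567,  -  420,- 416, - 193,561/8, 874]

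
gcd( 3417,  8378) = 1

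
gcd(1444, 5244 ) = 76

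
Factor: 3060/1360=2^( - 2)*3^2 = 9/4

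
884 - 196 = 688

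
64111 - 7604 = 56507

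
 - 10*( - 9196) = 91960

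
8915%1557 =1130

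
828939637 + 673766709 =1502706346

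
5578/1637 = 3 + 667/1637 = 3.41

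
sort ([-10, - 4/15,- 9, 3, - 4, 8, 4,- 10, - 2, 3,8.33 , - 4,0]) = [-10,-10,-9,-4, - 4 ,-2,-4/15,0,  3,3,4, 8, 8.33 ]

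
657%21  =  6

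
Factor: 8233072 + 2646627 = 467^1*23297^1 =10879699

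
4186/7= 598=   598.00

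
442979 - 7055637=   -  6612658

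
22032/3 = 7344 = 7344.00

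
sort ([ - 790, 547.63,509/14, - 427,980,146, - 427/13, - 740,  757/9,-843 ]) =[ - 843,-790, - 740, - 427, -427/13,509/14, 757/9,146,547.63, 980]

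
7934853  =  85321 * 93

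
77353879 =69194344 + 8159535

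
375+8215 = 8590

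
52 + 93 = 145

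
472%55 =32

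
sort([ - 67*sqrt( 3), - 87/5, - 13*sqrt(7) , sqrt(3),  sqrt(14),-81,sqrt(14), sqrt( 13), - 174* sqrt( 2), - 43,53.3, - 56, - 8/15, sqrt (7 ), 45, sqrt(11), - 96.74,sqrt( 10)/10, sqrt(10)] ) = [ - 174*sqrt(2), - 67*sqrt( 3) , - 96.74, -81,  -  56, - 43 , - 13 * sqrt (7), - 87/5, - 8/15,sqrt(10)/10 , sqrt(3 ), sqrt(7),sqrt(10 ), sqrt (11), sqrt(13 ), sqrt(14),sqrt ( 14), 45,53.3 ]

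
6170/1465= 4 + 62/293 = 4.21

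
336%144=48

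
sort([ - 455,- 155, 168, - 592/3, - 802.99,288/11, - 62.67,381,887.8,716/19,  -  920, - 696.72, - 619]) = [-920, - 802.99, - 696.72, - 619, - 455, - 592/3, - 155, - 62.67,288/11 , 716/19, 168, 381 , 887.8] 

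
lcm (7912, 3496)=150328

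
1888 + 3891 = 5779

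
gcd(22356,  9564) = 12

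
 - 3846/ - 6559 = 3846/6559 = 0.59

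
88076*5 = 440380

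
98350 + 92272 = 190622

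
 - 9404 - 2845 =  - 12249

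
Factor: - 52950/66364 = - 75/94 = - 2^(-1)*3^1*5^2*47^ ( - 1)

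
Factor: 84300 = 2^2* 3^1 *5^2*281^1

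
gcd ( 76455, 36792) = 9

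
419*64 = 26816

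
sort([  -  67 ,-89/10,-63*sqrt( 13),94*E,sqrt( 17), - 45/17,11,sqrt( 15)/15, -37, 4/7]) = [ - 63*sqrt( 13), - 67, - 37,-89/10, - 45/17,sqrt( 15 )/15,4/7, sqrt( 17 ), 11, 94*E ]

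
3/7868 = 3/7868 = 0.00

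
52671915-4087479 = 48584436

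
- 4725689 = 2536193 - 7261882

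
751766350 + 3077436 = 754843786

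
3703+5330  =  9033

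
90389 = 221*409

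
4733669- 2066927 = 2666742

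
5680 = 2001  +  3679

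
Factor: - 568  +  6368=5800 = 2^3*5^2*29^1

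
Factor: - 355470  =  -2^1 * 3^1*5^1*17^2  *41^1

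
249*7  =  1743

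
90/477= 10/53 = 0.19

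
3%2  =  1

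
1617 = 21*77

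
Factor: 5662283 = 11^1*43^1*11971^1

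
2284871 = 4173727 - 1888856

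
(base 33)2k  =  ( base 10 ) 86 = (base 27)35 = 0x56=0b1010110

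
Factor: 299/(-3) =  - 3^( - 1 )*13^1*23^1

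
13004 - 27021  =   - 14017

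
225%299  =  225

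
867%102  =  51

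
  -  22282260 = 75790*(- 294 ) 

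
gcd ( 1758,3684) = 6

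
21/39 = 7/13 = 0.54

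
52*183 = 9516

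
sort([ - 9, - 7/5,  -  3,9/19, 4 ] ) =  [-9, - 3, - 7/5,9/19,4]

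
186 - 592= -406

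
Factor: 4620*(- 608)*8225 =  - 23103696000 = - 2^7*3^1 * 5^3*7^2*11^1 * 19^1* 47^1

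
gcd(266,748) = 2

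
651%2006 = 651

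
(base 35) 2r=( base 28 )3d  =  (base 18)57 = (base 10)97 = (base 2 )1100001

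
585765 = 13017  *45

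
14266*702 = 10014732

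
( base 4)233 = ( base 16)2f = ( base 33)1E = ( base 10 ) 47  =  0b101111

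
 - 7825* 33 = -258225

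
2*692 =1384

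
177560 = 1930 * 92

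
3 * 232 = 696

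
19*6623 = 125837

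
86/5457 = 86/5457 = 0.02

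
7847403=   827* 9489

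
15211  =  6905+8306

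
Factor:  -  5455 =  - 5^1*1091^1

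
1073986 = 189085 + 884901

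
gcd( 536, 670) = 134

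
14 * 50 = 700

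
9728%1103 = 904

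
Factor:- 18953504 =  - 2^5*17^1*34841^1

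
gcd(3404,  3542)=46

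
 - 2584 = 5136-7720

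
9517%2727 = 1336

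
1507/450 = 3 + 157/450=3.35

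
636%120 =36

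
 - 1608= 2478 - 4086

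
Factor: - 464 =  - 2^4*29^1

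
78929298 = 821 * 96138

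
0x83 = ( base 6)335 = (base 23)5G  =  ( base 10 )131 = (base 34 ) 3t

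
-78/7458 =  - 1 + 1230/1243 = - 0.01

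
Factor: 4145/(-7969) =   -  5^1*13^(  -  1)*613^(-1)*829^1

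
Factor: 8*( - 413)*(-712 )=2^6*7^1*59^1*89^1  =  2352448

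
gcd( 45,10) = 5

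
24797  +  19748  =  44545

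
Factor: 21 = 3^1 * 7^1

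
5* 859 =4295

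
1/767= 1/767 = 0.00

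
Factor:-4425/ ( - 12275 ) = 3^1*59^1*491^( - 1) = 177/491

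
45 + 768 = 813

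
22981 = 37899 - 14918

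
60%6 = 0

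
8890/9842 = 635/703 = 0.90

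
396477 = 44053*9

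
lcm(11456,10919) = 698816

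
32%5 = 2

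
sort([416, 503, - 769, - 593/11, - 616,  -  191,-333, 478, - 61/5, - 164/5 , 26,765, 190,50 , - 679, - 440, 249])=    [-769,-679, - 616,-440, - 333, - 191, -593/11,  -  164/5, - 61/5, 26, 50, 190, 249, 416,  478, 503, 765 ] 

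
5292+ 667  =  5959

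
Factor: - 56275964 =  - 2^2*37^1 * 577^1*659^1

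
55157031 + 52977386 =108134417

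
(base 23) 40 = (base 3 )10102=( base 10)92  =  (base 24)3k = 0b1011100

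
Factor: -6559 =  - 7^1*937^1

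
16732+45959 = 62691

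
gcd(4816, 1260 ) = 28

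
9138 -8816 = 322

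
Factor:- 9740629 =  - 9740629^1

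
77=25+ 52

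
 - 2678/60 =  - 1339/30 = - 44.63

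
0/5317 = 0 = 0.00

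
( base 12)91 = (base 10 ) 109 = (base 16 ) 6D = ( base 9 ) 131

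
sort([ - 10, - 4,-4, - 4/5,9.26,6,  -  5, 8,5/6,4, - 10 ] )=[ - 10,-10, - 5, -4, - 4, - 4/5,5/6,4,  6,8,  9.26 ]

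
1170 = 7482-6312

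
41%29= 12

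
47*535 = 25145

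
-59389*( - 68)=4038452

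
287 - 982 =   -  695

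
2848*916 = 2608768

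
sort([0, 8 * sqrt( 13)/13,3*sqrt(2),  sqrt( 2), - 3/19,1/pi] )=[-3/19, 0, 1/pi, sqrt( 2), 8*sqrt ( 13) /13, 3*sqrt(2) ] 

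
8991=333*27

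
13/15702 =13/15702= 0.00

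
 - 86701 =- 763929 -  - 677228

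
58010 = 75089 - 17079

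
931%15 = 1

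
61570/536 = 114+233/268 = 114.87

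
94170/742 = 47085/371 = 126.91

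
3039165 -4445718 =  - 1406553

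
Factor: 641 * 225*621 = 3^5*5^2*23^1 *641^1 = 89563725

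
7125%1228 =985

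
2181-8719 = -6538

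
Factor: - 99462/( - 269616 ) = 121/328 = 2^ ( - 3 ) * 11^2 *41^ ( - 1 )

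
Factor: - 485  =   - 5^1*97^1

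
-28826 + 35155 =6329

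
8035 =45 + 7990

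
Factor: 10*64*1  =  640= 2^7*5^1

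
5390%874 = 146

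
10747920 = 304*35355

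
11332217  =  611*18547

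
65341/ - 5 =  - 65341/5  =  - 13068.20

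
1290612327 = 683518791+607093536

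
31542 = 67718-36176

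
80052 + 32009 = 112061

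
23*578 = 13294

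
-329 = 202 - 531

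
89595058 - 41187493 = 48407565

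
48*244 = 11712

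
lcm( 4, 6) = 12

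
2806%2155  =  651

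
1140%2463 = 1140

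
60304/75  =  60304/75=   804.05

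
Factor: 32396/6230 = 26/5=2^1*5^( - 1 ) * 13^1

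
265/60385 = 53/12077 = 0.00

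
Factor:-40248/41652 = -86/89 =- 2^1*43^1*89^( - 1)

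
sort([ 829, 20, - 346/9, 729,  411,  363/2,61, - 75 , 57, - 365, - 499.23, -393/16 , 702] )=[ - 499.23,  -  365, - 75, - 346/9,-393/16, 20,  57 , 61, 363/2,411, 702,729,  829]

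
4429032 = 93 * 47624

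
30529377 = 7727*3951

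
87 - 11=76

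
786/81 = 262/27 = 9.70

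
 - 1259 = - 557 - 702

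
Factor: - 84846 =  -2^1 * 3^1*79^1  *179^1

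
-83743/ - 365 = 83743/365 = 229.43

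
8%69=8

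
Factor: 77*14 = 1078=2^1 *7^2*11^1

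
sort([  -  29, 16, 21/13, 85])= [ - 29 , 21/13,16, 85]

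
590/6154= 295/3077 = 0.10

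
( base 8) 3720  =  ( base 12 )11a8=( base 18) 632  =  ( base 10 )2000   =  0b11111010000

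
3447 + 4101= 7548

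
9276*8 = 74208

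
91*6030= 548730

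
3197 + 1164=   4361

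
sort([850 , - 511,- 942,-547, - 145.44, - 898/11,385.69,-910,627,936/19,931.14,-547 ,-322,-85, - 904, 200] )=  [ - 942, - 910, - 904,-547,-547,  -  511,-322, - 145.44, - 85,  -  898/11,  936/19,200, 385.69,627, 850,931.14]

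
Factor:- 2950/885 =- 10/3 = -2^1*3^(  -  1) * 5^1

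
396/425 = 396/425 =0.93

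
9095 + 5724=14819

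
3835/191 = 20 + 15/191 =20.08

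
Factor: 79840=2^5*5^1*499^1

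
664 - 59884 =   -  59220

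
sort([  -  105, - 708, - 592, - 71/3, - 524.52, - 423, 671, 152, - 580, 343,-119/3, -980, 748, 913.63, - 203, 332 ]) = [ - 980, - 708, - 592,-580, - 524.52,  -  423, - 203, - 105 , - 119/3,-71/3, 152,332, 343, 671, 748, 913.63]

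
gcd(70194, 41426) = 2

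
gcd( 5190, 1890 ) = 30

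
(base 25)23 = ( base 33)1K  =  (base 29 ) 1O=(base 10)53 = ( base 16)35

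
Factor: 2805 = 3^1*5^1*11^1*17^1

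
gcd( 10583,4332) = 19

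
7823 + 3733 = 11556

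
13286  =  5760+7526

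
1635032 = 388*4214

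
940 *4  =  3760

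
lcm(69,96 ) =2208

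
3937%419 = 166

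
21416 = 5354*4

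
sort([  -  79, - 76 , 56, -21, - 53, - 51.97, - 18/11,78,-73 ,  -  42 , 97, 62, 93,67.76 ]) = [  -  79,-76 , - 73, -53, - 51.97,  -  42, - 21,-18/11,  56,62, 67.76, 78,93,  97 ] 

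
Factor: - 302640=  -  2^4*3^1*5^1*13^1*97^1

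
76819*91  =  6990529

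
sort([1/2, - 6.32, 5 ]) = [ - 6.32,1/2 , 5 ]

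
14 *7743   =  108402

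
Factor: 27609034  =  2^1*31^1*445307^1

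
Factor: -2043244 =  - 2^2*7^1*72973^1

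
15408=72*214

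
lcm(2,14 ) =14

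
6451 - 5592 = 859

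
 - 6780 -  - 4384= -2396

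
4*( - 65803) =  - 263212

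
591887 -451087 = 140800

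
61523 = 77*799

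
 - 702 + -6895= - 7597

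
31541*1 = 31541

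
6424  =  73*88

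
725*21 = 15225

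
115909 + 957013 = 1072922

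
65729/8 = 8216 + 1/8 = 8216.12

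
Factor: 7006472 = 2^3*11^1*103^1 * 773^1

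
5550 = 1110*5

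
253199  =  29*8731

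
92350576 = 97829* 944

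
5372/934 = 2686/467 = 5.75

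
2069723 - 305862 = 1763861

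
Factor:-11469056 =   -  2^8 * 71^1*631^1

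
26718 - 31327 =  - 4609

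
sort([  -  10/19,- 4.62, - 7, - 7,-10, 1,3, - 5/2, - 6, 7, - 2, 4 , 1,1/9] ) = [- 10,-7, - 7,  -  6,-4.62,-5/2  , - 2, - 10/19, 1/9,1,1, 3, 4,7]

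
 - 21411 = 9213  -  30624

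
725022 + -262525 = 462497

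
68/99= 68/99 = 0.69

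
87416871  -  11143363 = 76273508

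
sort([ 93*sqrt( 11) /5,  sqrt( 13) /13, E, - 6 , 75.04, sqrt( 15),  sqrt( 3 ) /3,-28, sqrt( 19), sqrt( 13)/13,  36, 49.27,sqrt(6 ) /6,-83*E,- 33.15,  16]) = [ - 83 * E,-33.15, - 28 ,-6, sqrt (13)/13 , sqrt( 13 ) /13, sqrt( 6)/6,  sqrt( 3 ) /3, E,  sqrt( 15),sqrt ( 19),16,36 , 49.27,93 * sqrt( 11)/5,  75.04] 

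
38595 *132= 5094540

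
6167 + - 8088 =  - 1921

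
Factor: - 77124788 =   -  2^2*13^1 * 1483169^1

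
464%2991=464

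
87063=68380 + 18683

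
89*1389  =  123621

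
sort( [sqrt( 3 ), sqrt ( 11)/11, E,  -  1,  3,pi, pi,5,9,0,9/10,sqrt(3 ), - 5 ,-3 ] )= [-5, - 3, - 1,  0, sqrt( 11 )/11,9/10,sqrt( 3 ), sqrt(3),E, 3,pi,pi,5,9 ]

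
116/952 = 29/238 = 0.12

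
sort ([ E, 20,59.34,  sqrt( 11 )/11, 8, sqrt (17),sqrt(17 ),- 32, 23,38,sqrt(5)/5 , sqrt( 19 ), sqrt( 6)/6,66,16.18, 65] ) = [ - 32,sqrt (11 ) /11, sqrt (6) /6, sqrt ( 5)/5, E, sqrt( 17), sqrt( 17 ),  sqrt( 19),8, 16.18, 20,23, 38 , 59.34,  65, 66]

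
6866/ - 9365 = -1 + 2499/9365 = - 0.73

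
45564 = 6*7594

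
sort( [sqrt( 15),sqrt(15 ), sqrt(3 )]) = [ sqrt( 3),sqrt( 15 ), sqrt( 15)]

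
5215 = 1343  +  3872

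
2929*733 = 2146957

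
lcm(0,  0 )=0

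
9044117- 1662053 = 7382064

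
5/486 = 5/486 = 0.01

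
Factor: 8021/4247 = 13^1*31^( - 1)*137^( - 1)*617^1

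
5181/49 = 105+36/49 = 105.73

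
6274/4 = 1568+1/2   =  1568.50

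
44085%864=21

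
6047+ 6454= 12501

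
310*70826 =21956060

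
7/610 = 7/610 =0.01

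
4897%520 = 217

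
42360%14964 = 12432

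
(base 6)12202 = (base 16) 70a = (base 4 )130022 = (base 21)41h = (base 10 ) 1802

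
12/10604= 3/2651 = 0.00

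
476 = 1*476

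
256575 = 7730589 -7474014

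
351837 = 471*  747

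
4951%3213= 1738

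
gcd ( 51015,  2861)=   1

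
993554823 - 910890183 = 82664640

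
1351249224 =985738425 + 365510799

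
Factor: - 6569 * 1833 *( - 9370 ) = 2^1* 3^1*5^1*13^1 * 47^1*937^1*6569^1 = 112823954490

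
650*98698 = 64153700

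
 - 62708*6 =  - 376248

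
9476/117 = 9476/117 = 80.99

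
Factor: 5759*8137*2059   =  13^1*29^1 * 71^1*79^1*103^1*443^1 = 96486763997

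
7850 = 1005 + 6845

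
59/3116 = 59/3116= 0.02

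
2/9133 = 2/9133 =0.00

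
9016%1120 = 56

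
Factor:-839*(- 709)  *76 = 45208676 = 2^2*19^1 *709^1*839^1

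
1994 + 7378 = 9372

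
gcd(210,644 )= 14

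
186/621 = 62/207 = 0.30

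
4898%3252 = 1646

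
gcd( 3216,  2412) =804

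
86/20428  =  43/10214 = 0.00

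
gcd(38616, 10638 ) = 6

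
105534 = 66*1599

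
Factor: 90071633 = 809^1*111337^1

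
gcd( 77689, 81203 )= 1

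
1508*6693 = 10093044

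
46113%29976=16137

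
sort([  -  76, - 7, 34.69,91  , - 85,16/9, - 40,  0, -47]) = [- 85, - 76, - 47,-40, - 7, 0,16/9, 34.69, 91]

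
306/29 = 306/29 =10.55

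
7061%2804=1453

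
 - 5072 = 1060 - 6132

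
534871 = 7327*73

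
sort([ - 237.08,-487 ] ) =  [- 487, - 237.08]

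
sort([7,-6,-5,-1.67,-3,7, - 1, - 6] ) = [ - 6, - 6, - 5,  -  3, - 1.67 , - 1,  7,  7]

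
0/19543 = 0 = 0.00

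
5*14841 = 74205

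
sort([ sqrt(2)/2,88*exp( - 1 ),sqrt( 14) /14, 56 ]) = [sqrt(14)/14,sqrt(2 ) /2,88 * exp ( - 1), 56]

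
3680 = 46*80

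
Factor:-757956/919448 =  - 2^( - 1) *3^1* 19^( - 1)*23^( - 1 ) *83^1*263^( - 1)*761^1 = - 189489/229862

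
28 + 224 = 252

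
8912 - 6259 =2653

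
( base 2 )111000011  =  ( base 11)380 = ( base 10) 451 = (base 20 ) 12B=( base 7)1213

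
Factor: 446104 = 2^3*55763^1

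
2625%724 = 453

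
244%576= 244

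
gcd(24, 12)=12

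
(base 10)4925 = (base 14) 1b1b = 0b1001100111101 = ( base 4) 1030331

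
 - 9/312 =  - 3/104 = -  0.03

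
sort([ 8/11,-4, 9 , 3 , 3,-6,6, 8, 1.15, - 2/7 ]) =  [-6, - 4, -2/7, 8/11, 1.15, 3, 3,6 , 8, 9]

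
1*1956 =1956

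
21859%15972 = 5887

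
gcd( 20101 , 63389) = 1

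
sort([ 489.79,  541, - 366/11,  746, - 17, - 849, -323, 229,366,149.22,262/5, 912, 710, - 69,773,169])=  [ - 849, - 323, - 69, -366/11, - 17,262/5, 149.22,169 , 229, 366, 489.79,541,710,746, 773,912]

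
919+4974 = 5893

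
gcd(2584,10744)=136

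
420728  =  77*5464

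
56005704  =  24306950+31698754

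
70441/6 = 11740  +  1/6 = 11740.17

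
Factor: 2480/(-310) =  - 2^3 = - 8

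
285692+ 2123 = 287815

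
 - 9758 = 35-9793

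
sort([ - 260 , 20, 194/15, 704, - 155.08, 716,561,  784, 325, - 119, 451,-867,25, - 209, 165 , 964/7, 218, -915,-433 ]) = [ - 915,  -  867, - 433, - 260 , - 209, - 155.08  , -119 , 194/15,20, 25 , 964/7, 165, 218 , 325, 451,  561,704, 716, 784]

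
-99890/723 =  - 139 + 607/723 =-138.16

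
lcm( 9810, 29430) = 29430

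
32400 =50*648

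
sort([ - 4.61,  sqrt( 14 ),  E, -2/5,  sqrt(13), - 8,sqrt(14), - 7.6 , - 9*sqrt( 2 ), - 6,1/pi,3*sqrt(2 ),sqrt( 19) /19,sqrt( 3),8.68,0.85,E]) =[ - 9*sqrt( 2) , - 8 , - 7.6, - 6, - 4.61, - 2/5,sqrt( 19 )/19, 1/pi, 0.85,  sqrt( 3),E,E,  sqrt( 13),sqrt( 14 ), sqrt( 14),3 *sqrt (2) , 8.68]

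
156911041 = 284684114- 127773073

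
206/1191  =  206/1191= 0.17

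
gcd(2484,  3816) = 36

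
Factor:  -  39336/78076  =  -66/131= - 2^1*3^1*11^1 * 131^( - 1) 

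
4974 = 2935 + 2039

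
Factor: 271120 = 2^4*5^1*3389^1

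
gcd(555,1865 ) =5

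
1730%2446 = 1730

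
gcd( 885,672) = 3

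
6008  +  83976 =89984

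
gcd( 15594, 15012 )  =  6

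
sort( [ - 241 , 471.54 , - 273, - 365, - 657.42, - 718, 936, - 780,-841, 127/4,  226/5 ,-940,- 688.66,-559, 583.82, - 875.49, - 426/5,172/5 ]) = [  -  940, - 875.49,  -  841, - 780, - 718, - 688.66 , - 657.42, - 559, - 365, - 273 , - 241 , - 426/5,  127/4,172/5,226/5 , 471.54,583.82, 936 ]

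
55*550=30250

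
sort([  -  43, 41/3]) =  [ - 43, 41/3]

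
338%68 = 66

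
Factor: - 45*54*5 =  - 12150 = - 2^1*3^5 * 5^2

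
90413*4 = 361652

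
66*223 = 14718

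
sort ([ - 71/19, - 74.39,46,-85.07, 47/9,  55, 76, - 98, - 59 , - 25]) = [ - 98, - 85.07, - 74.39, - 59,-25,- 71/19,47/9,  46,55,  76]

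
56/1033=56/1033 = 0.05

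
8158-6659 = 1499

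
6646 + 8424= 15070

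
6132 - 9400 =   -  3268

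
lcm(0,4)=0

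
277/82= 277/82 = 3.38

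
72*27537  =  1982664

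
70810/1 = 70810 = 70810.00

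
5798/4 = 2899/2 = 1449.50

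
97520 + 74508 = 172028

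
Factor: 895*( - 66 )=-2^1 * 3^1* 5^1*11^1 * 179^1 = - 59070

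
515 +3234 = 3749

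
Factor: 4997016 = 2^3 * 3^2 * 69403^1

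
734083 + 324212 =1058295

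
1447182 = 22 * 65781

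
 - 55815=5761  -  61576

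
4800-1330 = 3470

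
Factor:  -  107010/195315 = -246/449 = -2^1*3^1* 41^1  *449^( - 1 ) 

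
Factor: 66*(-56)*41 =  - 2^4*3^1* 7^1*11^1* 41^1 = - 151536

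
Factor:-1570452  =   - 2^2*3^1*13^1*10067^1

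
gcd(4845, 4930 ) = 85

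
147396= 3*49132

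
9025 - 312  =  8713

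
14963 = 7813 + 7150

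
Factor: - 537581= - 11^1*48871^1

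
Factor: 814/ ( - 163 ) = -2^1* 11^1*37^1*163^ ( - 1 ) 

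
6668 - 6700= -32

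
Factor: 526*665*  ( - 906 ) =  - 316909740=- 2^2 * 3^1*5^1*7^1*19^1*151^1*263^1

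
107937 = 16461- - 91476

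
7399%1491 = 1435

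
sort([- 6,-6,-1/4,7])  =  [ - 6, - 6, -1/4,7]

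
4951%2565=2386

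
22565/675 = 4513/135 = 33.43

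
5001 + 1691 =6692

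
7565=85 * 89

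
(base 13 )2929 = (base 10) 5950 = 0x173e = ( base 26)8km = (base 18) 106a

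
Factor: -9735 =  - 3^1*5^1*11^1*59^1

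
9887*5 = 49435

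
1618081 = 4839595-3221514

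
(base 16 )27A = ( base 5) 10014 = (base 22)16I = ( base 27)ND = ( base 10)634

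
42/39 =14/13=1.08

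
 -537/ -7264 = 537/7264 = 0.07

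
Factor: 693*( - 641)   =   - 444213  =  -3^2*7^1*11^1*641^1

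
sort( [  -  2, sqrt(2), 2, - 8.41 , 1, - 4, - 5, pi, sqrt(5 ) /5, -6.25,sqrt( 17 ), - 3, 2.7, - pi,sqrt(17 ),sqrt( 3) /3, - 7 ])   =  [ - 8.41, - 7, - 6.25, - 5,-4, - pi, - 3, - 2 , sqrt(5) /5,  sqrt( 3)/3, 1, sqrt(2),  2, 2.7, pi,sqrt( 17),sqrt(17)] 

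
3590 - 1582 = 2008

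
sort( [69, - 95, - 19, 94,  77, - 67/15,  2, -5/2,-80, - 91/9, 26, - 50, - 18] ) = [ - 95,  -  80,  -  50,-19,-18,-91/9,-67/15, - 5/2 , 2,  26,69,  77 , 94]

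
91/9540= 91/9540 =0.01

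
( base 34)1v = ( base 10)65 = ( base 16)41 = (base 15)45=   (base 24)2h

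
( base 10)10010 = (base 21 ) 11ee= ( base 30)b3k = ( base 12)5962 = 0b10011100011010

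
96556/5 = 96556/5 = 19311.20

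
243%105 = 33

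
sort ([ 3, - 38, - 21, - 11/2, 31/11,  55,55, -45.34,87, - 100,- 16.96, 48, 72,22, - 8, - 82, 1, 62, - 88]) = [ - 100, - 88, - 82, - 45.34, - 38, - 21,-16.96,-8,  -  11/2, 1, 31/11, 3,22,48, 55, 55, 62, 72  ,  87 ]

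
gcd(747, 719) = 1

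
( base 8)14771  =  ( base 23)cd2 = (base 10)6649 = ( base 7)25246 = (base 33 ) 63G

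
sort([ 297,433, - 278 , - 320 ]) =[-320 ,-278,297,433 ]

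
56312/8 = 7039 = 7039.00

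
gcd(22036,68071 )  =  1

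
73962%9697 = 6083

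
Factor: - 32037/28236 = -2^( - 2)*13^( - 1 ) *59^1 = -  59/52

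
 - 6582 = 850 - 7432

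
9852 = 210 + 9642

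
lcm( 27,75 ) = 675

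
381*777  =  296037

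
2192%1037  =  118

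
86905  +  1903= 88808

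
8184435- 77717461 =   -  69533026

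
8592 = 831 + 7761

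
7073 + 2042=9115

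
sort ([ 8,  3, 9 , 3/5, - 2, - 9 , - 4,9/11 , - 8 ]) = [-9,-8, - 4,-2, 3/5,  9/11,  3,8, 9 ]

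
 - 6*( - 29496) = 176976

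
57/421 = 57/421 = 0.14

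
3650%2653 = 997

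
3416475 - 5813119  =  -2396644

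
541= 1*541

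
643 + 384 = 1027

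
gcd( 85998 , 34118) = 2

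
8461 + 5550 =14011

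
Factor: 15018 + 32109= 3^1*23^1*683^1= 47127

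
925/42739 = 925/42739 = 0.02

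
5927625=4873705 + 1053920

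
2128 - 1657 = 471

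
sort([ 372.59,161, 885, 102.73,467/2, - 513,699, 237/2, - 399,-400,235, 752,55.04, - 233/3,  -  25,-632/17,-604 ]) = [ - 604,  -  513, - 400, - 399,  -  233/3,  -  632/17, - 25,  55.04,102.73, 237/2, 161, 467/2  ,  235,  372.59, 699, 752,885 ]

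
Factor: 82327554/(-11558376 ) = -4573753/642132= - 2^( - 2 ) * 3^( - 2 ) * 17837^( - 1) * 4573753^1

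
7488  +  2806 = 10294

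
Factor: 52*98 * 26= 132496= 2^4*7^2*13^2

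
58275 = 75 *777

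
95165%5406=3263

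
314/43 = 314/43=7.30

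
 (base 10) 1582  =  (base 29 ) 1pg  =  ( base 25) 2d7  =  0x62e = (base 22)35k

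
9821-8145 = 1676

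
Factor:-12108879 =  - 3^3*17^1 * 23^1*31^1*37^1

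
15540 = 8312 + 7228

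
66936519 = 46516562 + 20419957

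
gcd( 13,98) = 1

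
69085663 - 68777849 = 307814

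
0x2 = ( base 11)2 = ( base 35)2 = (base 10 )2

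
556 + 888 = 1444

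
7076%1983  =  1127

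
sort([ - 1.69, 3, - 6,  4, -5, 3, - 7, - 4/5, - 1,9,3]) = [- 7, - 6 , - 5, - 1.69, - 1, - 4/5, 3,3,3,  4,9 ] 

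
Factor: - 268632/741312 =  - 2^( - 3 )*3^( - 2 )*7^1*11^( - 1)*41^1=- 287/792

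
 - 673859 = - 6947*97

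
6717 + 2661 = 9378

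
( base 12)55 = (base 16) 41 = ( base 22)2l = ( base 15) 45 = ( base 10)65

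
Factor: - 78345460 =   -  2^2*5^1*1471^1* 2663^1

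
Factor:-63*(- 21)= 3^3*7^2 = 1323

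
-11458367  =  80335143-91793510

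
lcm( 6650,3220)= 305900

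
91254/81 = 30418/27=1126.59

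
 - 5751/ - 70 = 82+11/70 = 82.16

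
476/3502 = 14/103 = 0.14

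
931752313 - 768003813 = 163748500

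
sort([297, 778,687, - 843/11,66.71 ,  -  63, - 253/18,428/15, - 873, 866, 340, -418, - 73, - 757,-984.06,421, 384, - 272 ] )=[ - 984.06, - 873, - 757, - 418,-272, - 843/11, - 73, - 63, - 253/18, 428/15,66.71,297,340, 384,421, 687, 778,  866]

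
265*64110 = 16989150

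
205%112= 93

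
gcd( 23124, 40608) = 564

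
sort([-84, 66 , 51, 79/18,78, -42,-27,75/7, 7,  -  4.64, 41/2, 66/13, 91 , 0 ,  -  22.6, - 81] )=[ - 84,- 81, - 42 ,  -  27, - 22.6, - 4.64,  0 , 79/18,66/13, 7,75/7,41/2,51, 66 , 78,91]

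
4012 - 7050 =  - 3038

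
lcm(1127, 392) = 9016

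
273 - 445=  - 172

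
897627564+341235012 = 1238862576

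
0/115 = 0 =0.00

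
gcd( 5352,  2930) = 2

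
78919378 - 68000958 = 10918420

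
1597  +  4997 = 6594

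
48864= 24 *2036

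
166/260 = 83/130 = 0.64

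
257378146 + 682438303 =939816449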